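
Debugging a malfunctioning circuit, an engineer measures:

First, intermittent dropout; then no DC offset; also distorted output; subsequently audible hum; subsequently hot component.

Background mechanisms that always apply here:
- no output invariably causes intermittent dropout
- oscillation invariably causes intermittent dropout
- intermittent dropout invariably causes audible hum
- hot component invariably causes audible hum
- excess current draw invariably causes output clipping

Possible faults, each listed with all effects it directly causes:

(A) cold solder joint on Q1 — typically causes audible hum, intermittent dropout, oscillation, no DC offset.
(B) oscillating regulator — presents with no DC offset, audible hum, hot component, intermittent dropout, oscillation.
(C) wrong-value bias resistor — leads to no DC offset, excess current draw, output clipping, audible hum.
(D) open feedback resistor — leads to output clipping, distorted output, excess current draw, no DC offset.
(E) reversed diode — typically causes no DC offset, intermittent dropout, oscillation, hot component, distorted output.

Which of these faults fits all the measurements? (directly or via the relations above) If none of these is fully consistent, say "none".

Per-candidate check:
(A) cold solder joint on Q1 — intermittent dropout match; no DC offset match; distorted output miss; audible hum match; hot component miss
(B) oscillating regulator — does not account for distorted output
(C) wrong-value bias resistor — does not account for intermittent dropout, distorted output, hot component
(D) open feedback resistor — does not account for intermittent dropout, audible hum, hot component
(E) reversed diode — accounts for every observation (audible hum by intermittent dropout → audible hum)
(E) is the only candidate with no mismatches.

E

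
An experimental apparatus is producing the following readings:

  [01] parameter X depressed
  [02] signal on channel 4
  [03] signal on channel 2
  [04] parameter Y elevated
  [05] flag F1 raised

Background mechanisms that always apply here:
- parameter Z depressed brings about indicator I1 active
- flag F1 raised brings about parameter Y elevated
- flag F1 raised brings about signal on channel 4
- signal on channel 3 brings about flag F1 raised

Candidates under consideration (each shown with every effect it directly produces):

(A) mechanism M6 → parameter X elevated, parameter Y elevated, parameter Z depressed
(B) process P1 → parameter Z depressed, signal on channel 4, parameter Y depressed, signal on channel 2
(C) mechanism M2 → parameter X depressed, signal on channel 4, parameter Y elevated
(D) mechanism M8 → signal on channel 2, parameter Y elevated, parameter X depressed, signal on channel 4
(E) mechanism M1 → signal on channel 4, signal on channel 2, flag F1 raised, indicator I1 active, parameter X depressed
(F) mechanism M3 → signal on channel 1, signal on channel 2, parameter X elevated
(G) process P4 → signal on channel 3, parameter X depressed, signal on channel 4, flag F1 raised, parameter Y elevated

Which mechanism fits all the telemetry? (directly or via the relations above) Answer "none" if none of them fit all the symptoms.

Per-candidate check:
(A) mechanism M6 — fails on parameter X depressed, signal on channel 4, signal on channel 2, flag F1 raised (predicts parameter X elevated, not parameter X depressed)
(B) process P1 — fails on parameter X depressed, parameter Y elevated, flag F1 raised (predicts parameter Y depressed, not parameter Y elevated)
(C) mechanism M2 — does not account for signal on channel 2, flag F1 raised
(D) mechanism M8 — does not account for flag F1 raised
(E) mechanism M1 — parameter X depressed match; signal on channel 4 match; signal on channel 2 match; parameter Y elevated match (via flag F1 raised → parameter Y elevated); flag F1 raised match
(F) mechanism M3 — fails on parameter X depressed, signal on channel 4, parameter Y elevated, flag F1 raised (predicts parameter X elevated, not parameter X depressed)
(G) process P4 — parameter X depressed match; signal on channel 4 match; signal on channel 2 miss; parameter Y elevated match; flag F1 raised match
(E) is the only candidate with no mismatches.

E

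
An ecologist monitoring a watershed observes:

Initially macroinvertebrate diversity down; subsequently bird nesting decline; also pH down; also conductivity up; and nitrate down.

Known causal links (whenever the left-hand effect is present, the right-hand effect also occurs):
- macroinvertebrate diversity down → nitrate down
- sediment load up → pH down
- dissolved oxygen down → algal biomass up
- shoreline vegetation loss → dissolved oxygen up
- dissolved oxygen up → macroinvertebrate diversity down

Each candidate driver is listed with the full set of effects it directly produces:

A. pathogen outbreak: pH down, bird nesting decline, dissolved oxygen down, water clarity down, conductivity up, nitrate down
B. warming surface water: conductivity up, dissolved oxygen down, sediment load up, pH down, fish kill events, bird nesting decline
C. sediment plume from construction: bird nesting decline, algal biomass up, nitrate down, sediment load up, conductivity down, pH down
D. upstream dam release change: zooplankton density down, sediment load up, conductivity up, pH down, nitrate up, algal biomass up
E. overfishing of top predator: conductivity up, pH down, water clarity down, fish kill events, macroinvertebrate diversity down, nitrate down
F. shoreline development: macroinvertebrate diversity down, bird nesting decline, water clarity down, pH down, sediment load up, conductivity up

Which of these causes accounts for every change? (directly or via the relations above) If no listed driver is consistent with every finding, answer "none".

F

Testing each hypothesis:
(A) pathogen outbreak — macroinvertebrate diversity down ✗; bird nesting decline ✓; pH down ✓; conductivity up ✓; nitrate down ✓
(B) warming surface water — does not account for macroinvertebrate diversity down, nitrate down
(C) sediment plume from construction — macroinvertebrate diversity down ✗; bird nesting decline ✓; pH down ✓; conductivity up ✗; nitrate down ✓
(D) upstream dam release change — fails on macroinvertebrate diversity down, bird nesting decline, nitrate down (predicts nitrate up, not nitrate down)
(E) overfishing of top predator — macroinvertebrate diversity down ✓; bird nesting decline ✗; pH down ✓; conductivity up ✓; nitrate down ✓
(F) shoreline development — accounts for every observation (nitrate down through macroinvertebrate diversity down → nitrate down)
(F) is the only candidate with no mismatches.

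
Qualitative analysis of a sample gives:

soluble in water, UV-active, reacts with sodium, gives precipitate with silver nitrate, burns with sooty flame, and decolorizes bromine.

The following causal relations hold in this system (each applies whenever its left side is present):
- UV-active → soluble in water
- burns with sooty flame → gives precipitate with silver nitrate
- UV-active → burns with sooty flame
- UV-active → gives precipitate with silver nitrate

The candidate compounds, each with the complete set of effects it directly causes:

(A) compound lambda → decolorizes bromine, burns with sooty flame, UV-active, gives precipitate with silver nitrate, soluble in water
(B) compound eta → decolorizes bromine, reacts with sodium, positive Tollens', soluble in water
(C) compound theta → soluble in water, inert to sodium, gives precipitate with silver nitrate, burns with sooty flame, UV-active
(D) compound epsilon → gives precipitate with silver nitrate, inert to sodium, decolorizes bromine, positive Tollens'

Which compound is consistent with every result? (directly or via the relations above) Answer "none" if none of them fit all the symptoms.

none

Testing each hypothesis:
(A) compound lambda — does not account for reacts with sodium
(B) compound eta — soluble in water +; UV-active -; reacts with sodium +; gives precipitate with silver nitrate -; burns with sooty flame -; decolorizes bromine +
(C) compound theta — fails on reacts with sodium, decolorizes bromine (predicts inert to sodium, not reacts with sodium)
(D) compound epsilon — soluble in water -; UV-active -; reacts with sodium -; gives precipitate with silver nitrate +; burns with sooty flame -; decolorizes bromine +
None of the listed candidates fits everything.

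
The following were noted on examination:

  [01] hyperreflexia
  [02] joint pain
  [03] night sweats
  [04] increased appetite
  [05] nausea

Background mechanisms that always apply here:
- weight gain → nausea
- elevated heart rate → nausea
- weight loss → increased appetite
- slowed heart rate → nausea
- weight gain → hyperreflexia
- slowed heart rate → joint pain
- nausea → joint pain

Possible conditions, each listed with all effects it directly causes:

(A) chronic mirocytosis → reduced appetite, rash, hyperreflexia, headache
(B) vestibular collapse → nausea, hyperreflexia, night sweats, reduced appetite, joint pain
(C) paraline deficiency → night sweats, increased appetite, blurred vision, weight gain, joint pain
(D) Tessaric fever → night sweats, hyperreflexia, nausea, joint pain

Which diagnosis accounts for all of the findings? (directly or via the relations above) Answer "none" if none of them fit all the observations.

C

Checking each candidate against the observations:
(A) chronic mirocytosis — fails on joint pain, night sweats, increased appetite, nausea (predicts reduced appetite, not increased appetite)
(B) vestibular collapse — hyperreflexia yes; joint pain yes; night sweats yes; increased appetite NO; nausea yes
(C) paraline deficiency — hyperreflexia yes (through weight gain → hyperreflexia); joint pain yes; night sweats yes; increased appetite yes; nausea yes (through weight gain → nausea)
(D) Tessaric fever — does not account for increased appetite
Only (C) is consistent with every observation.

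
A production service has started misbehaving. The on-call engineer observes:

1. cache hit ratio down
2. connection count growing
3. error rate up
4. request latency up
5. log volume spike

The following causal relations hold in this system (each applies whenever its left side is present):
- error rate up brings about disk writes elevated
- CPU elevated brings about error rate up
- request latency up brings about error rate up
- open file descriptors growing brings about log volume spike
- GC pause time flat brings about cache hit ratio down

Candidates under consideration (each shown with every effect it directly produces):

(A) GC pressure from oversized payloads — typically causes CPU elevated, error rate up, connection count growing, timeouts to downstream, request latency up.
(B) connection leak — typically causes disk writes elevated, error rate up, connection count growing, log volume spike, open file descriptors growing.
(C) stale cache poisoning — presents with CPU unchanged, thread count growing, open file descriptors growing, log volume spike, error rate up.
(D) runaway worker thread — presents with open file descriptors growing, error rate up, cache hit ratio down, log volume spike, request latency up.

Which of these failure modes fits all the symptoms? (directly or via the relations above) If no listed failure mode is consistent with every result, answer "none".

none

Per-candidate check:
(A) GC pressure from oversized payloads — cache hit ratio down ✗; connection count growing ✓; error rate up ✓; request latency up ✓; log volume spike ✗
(B) connection leak — does not account for cache hit ratio down, request latency up
(C) stale cache poisoning — does not account for cache hit ratio down, connection count growing, request latency up
(D) runaway worker thread — does not account for connection count growing
None of the listed candidates fits everything.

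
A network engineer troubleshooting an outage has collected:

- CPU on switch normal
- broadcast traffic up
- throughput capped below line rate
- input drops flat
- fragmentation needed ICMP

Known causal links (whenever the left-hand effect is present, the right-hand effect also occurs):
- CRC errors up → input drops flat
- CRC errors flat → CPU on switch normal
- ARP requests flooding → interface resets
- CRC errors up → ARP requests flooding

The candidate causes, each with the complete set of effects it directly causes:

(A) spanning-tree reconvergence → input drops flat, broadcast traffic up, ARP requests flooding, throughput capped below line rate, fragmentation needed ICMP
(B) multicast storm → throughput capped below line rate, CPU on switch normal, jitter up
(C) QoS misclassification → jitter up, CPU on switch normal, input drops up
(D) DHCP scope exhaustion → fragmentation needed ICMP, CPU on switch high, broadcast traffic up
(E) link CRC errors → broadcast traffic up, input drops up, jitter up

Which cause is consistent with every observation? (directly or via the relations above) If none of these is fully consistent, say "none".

Testing each hypothesis:
(A) spanning-tree reconvergence — does not account for CPU on switch normal
(B) multicast storm — does not account for broadcast traffic up, input drops flat, fragmentation needed ICMP
(C) QoS misclassification — CPU on switch normal match; broadcast traffic up miss; throughput capped below line rate miss; input drops flat miss; fragmentation needed ICMP miss
(D) DHCP scope exhaustion — fails on CPU on switch normal, throughput capped below line rate, input drops flat (predicts CPU on switch high, not CPU on switch normal)
(E) link CRC errors — CPU on switch normal miss; broadcast traffic up match; throughput capped below line rate miss; input drops flat miss; fragmentation needed ICMP miss
Every candidate fails on at least one observation.

none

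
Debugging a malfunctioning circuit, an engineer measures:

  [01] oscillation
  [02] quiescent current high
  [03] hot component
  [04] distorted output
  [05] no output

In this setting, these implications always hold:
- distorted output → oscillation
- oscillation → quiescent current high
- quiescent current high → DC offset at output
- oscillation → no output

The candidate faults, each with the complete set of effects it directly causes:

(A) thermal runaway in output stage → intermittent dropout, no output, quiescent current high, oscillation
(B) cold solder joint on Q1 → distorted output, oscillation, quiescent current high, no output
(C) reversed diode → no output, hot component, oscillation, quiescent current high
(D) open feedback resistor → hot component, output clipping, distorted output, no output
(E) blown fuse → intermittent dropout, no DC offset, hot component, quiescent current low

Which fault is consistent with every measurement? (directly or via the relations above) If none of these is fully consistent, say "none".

Checking each candidate against the observations:
(A) thermal runaway in output stage — oscillation match; quiescent current high match; hot component miss; distorted output miss; no output match
(B) cold solder joint on Q1 — does not account for hot component
(C) reversed diode — oscillation match; quiescent current high match; hot component match; distorted output miss; no output match
(D) open feedback resistor — oscillation match (through distorted output → oscillation); quiescent current high match (through distorted output → oscillation → quiescent current high); hot component match; distorted output match; no output match
(E) blown fuse — fails on oscillation, quiescent current high, distorted output, no output (predicts quiescent current low, not quiescent current high)
(D) is the only candidate with no mismatches.

D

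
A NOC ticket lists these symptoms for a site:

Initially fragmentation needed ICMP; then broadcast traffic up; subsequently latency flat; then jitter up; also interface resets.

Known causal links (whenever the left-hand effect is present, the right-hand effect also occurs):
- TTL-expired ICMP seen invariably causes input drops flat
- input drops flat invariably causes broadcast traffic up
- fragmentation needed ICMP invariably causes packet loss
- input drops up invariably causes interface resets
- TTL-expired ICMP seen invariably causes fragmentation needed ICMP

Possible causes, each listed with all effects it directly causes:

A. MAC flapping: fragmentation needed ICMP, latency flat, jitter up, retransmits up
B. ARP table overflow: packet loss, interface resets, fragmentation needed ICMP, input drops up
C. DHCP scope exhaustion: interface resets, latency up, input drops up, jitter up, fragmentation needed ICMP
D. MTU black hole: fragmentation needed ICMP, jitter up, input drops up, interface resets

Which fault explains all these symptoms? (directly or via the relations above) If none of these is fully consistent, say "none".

none

Per-candidate check:
(A) MAC flapping — does not account for broadcast traffic up, interface resets
(B) ARP table overflow — fragmentation needed ICMP match; broadcast traffic up miss; latency flat miss; jitter up miss; interface resets match
(C) DHCP scope exhaustion — fails on broadcast traffic up, latency flat (predicts latency up, not latency flat)
(D) MTU black hole — does not account for broadcast traffic up, latency flat
Every candidate fails on at least one observation.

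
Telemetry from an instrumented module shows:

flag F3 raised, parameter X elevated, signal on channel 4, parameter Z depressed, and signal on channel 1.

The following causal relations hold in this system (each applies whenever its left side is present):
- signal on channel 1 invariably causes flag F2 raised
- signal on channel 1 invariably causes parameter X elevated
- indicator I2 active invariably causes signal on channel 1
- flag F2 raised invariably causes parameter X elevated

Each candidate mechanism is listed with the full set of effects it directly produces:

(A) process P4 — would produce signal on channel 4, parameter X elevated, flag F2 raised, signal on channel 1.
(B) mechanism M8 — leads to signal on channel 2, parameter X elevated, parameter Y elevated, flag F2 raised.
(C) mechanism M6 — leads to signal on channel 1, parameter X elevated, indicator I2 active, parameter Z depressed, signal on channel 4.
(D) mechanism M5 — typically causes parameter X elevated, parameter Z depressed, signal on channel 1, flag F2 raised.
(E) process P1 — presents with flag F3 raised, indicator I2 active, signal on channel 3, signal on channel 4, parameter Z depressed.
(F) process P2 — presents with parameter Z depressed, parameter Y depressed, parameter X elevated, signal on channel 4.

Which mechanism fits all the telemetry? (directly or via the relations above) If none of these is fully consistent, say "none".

Per-candidate check:
(A) process P4 — does not account for flag F3 raised, parameter Z depressed
(B) mechanism M8 — does not account for flag F3 raised, signal on channel 4, parameter Z depressed, signal on channel 1
(C) mechanism M6 — flag F3 raised -; parameter X elevated +; signal on channel 4 +; parameter Z depressed +; signal on channel 1 +
(D) mechanism M5 — flag F3 raised -; parameter X elevated +; signal on channel 4 -; parameter Z depressed +; signal on channel 1 +
(E) process P1 — flag F3 raised +; parameter X elevated + (via indicator I2 active → signal on channel 1 → parameter X elevated); signal on channel 4 +; parameter Z depressed +; signal on channel 1 + (via indicator I2 active → signal on channel 1)
(F) process P2 — flag F3 raised -; parameter X elevated +; signal on channel 4 +; parameter Z depressed +; signal on channel 1 -
(E) is the only candidate with no mismatches.

E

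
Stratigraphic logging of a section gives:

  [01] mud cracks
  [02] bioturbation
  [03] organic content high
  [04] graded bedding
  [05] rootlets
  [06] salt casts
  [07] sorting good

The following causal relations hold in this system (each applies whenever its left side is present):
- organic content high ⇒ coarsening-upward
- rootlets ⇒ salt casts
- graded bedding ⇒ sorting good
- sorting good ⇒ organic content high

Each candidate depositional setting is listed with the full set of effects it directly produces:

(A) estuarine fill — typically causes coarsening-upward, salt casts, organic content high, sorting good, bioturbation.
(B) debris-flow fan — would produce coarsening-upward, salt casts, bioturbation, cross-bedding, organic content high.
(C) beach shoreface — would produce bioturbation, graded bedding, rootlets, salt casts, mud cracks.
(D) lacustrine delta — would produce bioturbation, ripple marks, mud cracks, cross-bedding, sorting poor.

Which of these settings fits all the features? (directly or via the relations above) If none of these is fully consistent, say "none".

C

For each candidate, compare predicted effects to what was observed:
(A) estuarine fill — mud cracks ✗; bioturbation ✓; organic content high ✓; graded bedding ✗; rootlets ✗; salt casts ✓; sorting good ✓
(B) debris-flow fan — does not account for mud cracks, graded bedding, rootlets, sorting good
(C) beach shoreface — mud cracks ✓; bioturbation ✓; organic content high ✓ (via graded bedding → sorting good → organic content high); graded bedding ✓; rootlets ✓; salt casts ✓; sorting good ✓ (via graded bedding → sorting good)
(D) lacustrine delta — fails on organic content high, graded bedding, rootlets, salt casts, sorting good (predicts sorting poor, not sorting good)
(C) alone accounts for all the evidence.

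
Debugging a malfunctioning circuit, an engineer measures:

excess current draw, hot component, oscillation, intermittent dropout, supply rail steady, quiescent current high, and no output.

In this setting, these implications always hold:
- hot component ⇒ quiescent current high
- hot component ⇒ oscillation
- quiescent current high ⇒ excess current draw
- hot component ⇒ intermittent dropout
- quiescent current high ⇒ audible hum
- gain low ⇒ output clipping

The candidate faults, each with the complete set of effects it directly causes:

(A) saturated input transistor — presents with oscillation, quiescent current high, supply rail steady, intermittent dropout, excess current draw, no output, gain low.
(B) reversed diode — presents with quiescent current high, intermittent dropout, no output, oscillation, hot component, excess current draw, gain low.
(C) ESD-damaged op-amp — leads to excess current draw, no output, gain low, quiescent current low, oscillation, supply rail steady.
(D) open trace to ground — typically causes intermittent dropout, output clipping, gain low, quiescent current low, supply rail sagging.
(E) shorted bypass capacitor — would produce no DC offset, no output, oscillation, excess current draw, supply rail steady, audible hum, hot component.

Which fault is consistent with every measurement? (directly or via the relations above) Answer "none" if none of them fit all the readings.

Per-candidate check:
(A) saturated input transistor — does not account for hot component
(B) reversed diode — excess current draw ✓; hot component ✓; oscillation ✓; intermittent dropout ✓; supply rail steady ✗; quiescent current high ✓; no output ✓
(C) ESD-damaged op-amp — excess current draw ✓; hot component ✗; oscillation ✓; intermittent dropout ✗; supply rail steady ✓; quiescent current high ✗; no output ✓
(D) open trace to ground — fails on excess current draw, hot component, oscillation, supply rail steady, quiescent current high, no output (predicts supply rail sagging, not supply rail steady; predicts quiescent current low, not quiescent current high)
(E) shorted bypass capacitor — excess current draw ✓; hot component ✓; oscillation ✓; intermittent dropout ✓ (via hot component → intermittent dropout); supply rail steady ✓; quiescent current high ✓ (via hot component → quiescent current high); no output ✓
Only (E) is consistent with every observation.

E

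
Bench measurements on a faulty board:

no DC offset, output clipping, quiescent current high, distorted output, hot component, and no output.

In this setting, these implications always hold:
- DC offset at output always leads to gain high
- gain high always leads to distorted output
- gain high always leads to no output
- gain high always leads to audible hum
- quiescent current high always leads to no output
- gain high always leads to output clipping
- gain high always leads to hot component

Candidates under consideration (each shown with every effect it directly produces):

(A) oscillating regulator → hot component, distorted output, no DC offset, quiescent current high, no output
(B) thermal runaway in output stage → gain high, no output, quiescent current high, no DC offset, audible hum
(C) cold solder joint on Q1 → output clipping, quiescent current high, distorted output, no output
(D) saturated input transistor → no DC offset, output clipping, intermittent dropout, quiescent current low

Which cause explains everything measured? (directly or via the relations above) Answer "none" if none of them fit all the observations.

For each candidate, compare predicted effects to what was observed:
(A) oscillating regulator — does not account for output clipping
(B) thermal runaway in output stage — accounts for every observation (output clipping through gain high → output clipping)
(C) cold solder joint on Q1 — no DC offset ✗; output clipping ✓; quiescent current high ✓; distorted output ✓; hot component ✗; no output ✓
(D) saturated input transistor — no DC offset ✓; output clipping ✓; quiescent current high ✗; distorted output ✗; hot component ✗; no output ✗
Only (B) is consistent with every observation.

B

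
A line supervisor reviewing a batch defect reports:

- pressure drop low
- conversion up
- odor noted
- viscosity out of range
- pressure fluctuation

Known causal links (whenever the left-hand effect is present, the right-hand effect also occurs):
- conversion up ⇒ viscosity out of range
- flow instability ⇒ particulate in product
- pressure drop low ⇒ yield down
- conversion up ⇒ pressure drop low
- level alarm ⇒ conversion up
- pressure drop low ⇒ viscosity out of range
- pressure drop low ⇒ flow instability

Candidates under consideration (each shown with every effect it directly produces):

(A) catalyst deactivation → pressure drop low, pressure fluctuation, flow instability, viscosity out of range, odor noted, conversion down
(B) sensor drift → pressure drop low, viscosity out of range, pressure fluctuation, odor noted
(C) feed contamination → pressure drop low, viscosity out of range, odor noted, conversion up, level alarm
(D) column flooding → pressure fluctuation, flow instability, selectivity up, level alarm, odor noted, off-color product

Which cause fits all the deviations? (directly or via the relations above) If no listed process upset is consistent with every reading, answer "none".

D

Per-candidate check:
(A) catalyst deactivation — pressure drop low yes; conversion up NO; odor noted yes; viscosity out of range yes; pressure fluctuation yes
(B) sensor drift — does not account for conversion up
(C) feed contamination — does not account for pressure fluctuation
(D) column flooding — pressure drop low yes (through level alarm → conversion up → pressure drop low); conversion up yes (through level alarm → conversion up); odor noted yes; viscosity out of range yes (through level alarm → conversion up → viscosity out of range); pressure fluctuation yes
(D) is the only candidate with no mismatches.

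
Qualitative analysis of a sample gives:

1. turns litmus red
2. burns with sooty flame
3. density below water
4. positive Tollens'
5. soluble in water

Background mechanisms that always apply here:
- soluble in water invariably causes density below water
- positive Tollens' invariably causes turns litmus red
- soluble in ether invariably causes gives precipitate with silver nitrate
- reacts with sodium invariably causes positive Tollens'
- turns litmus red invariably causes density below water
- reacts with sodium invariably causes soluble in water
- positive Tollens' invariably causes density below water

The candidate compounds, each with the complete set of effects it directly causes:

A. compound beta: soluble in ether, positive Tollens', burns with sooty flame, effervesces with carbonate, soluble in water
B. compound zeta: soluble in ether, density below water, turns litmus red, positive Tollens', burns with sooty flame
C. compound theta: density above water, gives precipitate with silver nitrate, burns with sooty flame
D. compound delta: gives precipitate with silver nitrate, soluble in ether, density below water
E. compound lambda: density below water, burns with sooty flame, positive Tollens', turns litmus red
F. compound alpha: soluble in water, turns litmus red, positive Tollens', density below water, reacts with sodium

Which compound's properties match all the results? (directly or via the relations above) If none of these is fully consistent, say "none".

For each candidate, compare predicted effects to what was observed:
(A) compound beta — turns litmus red yes (by positive Tollens' → turns litmus red); burns with sooty flame yes; density below water yes (by positive Tollens' → density below water); positive Tollens' yes; soluble in water yes
(B) compound zeta — turns litmus red yes; burns with sooty flame yes; density below water yes; positive Tollens' yes; soluble in water NO
(C) compound theta — fails on turns litmus red, density below water, positive Tollens', soluble in water (predicts density above water, not density below water)
(D) compound delta — does not account for turns litmus red, burns with sooty flame, positive Tollens', soluble in water
(E) compound lambda — turns litmus red yes; burns with sooty flame yes; density below water yes; positive Tollens' yes; soluble in water NO
(F) compound alpha — turns litmus red yes; burns with sooty flame NO; density below water yes; positive Tollens' yes; soluble in water yes
(A) is the only candidate with no mismatches.

A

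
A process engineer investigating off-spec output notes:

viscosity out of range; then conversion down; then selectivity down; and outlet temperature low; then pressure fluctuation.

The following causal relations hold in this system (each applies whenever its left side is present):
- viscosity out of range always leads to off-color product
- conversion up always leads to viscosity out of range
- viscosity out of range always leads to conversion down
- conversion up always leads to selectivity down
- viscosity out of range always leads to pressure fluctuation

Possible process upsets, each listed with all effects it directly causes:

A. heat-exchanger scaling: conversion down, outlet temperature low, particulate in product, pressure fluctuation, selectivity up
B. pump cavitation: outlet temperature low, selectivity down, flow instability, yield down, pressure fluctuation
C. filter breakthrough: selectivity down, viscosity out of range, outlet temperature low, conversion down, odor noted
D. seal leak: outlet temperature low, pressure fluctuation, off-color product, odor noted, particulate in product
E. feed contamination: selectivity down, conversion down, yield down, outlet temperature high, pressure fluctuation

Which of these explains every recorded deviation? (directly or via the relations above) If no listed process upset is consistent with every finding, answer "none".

For each candidate, compare predicted effects to what was observed:
(A) heat-exchanger scaling — fails on viscosity out of range, selectivity down (predicts selectivity up, not selectivity down)
(B) pump cavitation — viscosity out of range NO; conversion down NO; selectivity down yes; outlet temperature low yes; pressure fluctuation yes
(C) filter breakthrough — viscosity out of range yes; conversion down yes; selectivity down yes; outlet temperature low yes; pressure fluctuation yes (through viscosity out of range → pressure fluctuation)
(D) seal leak — does not account for viscosity out of range, conversion down, selectivity down
(E) feed contamination — fails on viscosity out of range, outlet temperature low (predicts outlet temperature high, not outlet temperature low)
(C) is the only candidate with no mismatches.

C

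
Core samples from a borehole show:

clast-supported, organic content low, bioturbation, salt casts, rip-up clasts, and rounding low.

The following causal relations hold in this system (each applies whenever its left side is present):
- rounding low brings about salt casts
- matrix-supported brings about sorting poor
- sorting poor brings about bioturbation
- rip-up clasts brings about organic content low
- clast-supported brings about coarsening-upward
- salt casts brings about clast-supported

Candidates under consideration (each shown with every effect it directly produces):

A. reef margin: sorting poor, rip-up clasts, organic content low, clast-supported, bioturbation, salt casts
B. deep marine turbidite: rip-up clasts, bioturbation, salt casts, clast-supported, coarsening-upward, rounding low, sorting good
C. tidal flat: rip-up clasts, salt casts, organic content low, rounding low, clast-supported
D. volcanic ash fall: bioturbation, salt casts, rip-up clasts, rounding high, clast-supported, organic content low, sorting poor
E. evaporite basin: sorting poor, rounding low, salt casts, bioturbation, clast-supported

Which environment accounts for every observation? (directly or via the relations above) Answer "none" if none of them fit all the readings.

B

Testing each hypothesis:
(A) reef margin — does not account for rounding low
(B) deep marine turbidite — clast-supported match; organic content low match (via rip-up clasts → organic content low); bioturbation match; salt casts match; rip-up clasts match; rounding low match
(C) tidal flat — does not account for bioturbation
(D) volcanic ash fall — clast-supported match; organic content low match; bioturbation match; salt casts match; rip-up clasts match; rounding low miss
(E) evaporite basin — clast-supported match; organic content low miss; bioturbation match; salt casts match; rip-up clasts miss; rounding low match
(B) is the only candidate with no mismatches.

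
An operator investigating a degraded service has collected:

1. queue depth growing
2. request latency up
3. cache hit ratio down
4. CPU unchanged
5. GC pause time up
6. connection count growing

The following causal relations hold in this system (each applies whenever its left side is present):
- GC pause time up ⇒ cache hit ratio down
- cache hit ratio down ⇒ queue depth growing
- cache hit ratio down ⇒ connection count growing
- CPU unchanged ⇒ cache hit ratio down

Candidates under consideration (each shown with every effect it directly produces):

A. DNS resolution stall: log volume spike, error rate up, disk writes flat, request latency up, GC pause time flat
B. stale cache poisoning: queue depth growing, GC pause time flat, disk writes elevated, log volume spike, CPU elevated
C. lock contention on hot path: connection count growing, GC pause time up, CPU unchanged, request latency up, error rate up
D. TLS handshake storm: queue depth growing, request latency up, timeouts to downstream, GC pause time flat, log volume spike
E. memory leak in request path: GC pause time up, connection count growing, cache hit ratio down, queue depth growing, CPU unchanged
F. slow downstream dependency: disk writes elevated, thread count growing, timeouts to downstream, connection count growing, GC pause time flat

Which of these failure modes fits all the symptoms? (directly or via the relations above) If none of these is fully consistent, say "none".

C

Checking each candidate against the observations:
(A) DNS resolution stall — queue depth growing miss; request latency up match; cache hit ratio down miss; CPU unchanged miss; GC pause time up miss; connection count growing miss
(B) stale cache poisoning — fails on request latency up, cache hit ratio down, CPU unchanged, GC pause time up, connection count growing (predicts CPU elevated, not CPU unchanged; predicts GC pause time flat, not GC pause time up)
(C) lock contention on hot path — accounts for every observation (queue depth growing through GC pause time up → cache hit ratio down → queue depth growing)
(D) TLS handshake storm — queue depth growing match; request latency up match; cache hit ratio down miss; CPU unchanged miss; GC pause time up miss; connection count growing miss
(E) memory leak in request path — does not account for request latency up
(F) slow downstream dependency — queue depth growing miss; request latency up miss; cache hit ratio down miss; CPU unchanged miss; GC pause time up miss; connection count growing match
Only (C) is consistent with every observation.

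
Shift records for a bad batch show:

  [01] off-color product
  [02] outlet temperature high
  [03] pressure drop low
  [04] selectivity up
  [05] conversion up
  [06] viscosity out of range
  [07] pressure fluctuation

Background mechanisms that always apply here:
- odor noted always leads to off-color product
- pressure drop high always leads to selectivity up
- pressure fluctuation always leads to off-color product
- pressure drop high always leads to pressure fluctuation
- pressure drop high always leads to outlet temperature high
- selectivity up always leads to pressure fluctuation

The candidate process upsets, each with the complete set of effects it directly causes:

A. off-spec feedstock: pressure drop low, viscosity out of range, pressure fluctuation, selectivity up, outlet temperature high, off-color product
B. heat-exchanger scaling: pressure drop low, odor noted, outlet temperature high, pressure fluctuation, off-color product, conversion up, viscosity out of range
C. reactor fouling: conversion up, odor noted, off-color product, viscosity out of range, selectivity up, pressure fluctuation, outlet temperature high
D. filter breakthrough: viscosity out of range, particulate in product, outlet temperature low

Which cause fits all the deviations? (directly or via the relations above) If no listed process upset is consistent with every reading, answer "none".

none

Checking each candidate against the observations:
(A) off-spec feedstock — off-color product ✓; outlet temperature high ✓; pressure drop low ✓; selectivity up ✓; conversion up ✗; viscosity out of range ✓; pressure fluctuation ✓
(B) heat-exchanger scaling — does not account for selectivity up
(C) reactor fouling — off-color product ✓; outlet temperature high ✓; pressure drop low ✗; selectivity up ✓; conversion up ✓; viscosity out of range ✓; pressure fluctuation ✓
(D) filter breakthrough — off-color product ✗; outlet temperature high ✗; pressure drop low ✗; selectivity up ✗; conversion up ✗; viscosity out of range ✓; pressure fluctuation ✗
Every candidate fails on at least one observation.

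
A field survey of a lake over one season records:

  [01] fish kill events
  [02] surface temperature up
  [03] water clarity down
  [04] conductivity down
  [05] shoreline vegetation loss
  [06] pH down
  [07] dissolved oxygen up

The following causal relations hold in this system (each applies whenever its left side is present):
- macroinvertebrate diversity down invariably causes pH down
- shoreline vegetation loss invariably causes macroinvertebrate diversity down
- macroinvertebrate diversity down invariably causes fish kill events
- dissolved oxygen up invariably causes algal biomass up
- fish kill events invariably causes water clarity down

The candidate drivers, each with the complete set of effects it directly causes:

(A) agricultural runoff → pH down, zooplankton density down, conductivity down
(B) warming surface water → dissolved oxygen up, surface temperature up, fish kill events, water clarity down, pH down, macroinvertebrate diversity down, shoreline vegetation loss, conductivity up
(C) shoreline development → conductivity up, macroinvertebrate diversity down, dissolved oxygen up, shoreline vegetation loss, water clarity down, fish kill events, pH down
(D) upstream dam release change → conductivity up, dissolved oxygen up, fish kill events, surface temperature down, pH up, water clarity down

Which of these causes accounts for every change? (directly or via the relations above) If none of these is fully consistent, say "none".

none

Checking each candidate against the observations:
(A) agricultural runoff — does not account for fish kill events, surface temperature up, water clarity down, shoreline vegetation loss, dissolved oxygen up
(B) warming surface water — fish kill events yes; surface temperature up yes; water clarity down yes; conductivity down NO; shoreline vegetation loss yes; pH down yes; dissolved oxygen up yes
(C) shoreline development — fish kill events yes; surface temperature up NO; water clarity down yes; conductivity down NO; shoreline vegetation loss yes; pH down yes; dissolved oxygen up yes
(D) upstream dam release change — fish kill events yes; surface temperature up NO; water clarity down yes; conductivity down NO; shoreline vegetation loss NO; pH down NO; dissolved oxygen up yes
No candidate is consistent with all observations.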